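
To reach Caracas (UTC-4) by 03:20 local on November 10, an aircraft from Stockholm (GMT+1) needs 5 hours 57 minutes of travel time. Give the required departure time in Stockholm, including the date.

Target arrival in UTC: 03:20 + 4:00 = 07:20 on Nov 10.
Subtract 5 hours 57 minutes → departure 01:23 UTC on Nov 10.
Stockholm is UTC+1:00: 01:23 + 1:00 = 02:23 on Nov 10.

02:23 on Nov 10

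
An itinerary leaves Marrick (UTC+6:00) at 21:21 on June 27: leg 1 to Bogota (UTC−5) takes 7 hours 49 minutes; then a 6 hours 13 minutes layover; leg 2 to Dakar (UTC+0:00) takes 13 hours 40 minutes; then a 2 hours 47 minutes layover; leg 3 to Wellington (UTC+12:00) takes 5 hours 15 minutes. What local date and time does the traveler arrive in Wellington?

15:05 on June 29

Convert departure to UTC: 21:21 − 6:00 = 15:21 UTC on Jun 27.
Add 7 hours and 49 minutes leg 1 → 23:10 UTC.
Add 6 hours 13 minutes layover in Bogota → 05:23 UTC (Jun 28).
Add 13 hours and 40 minutes leg 2 → 19:03 UTC.
Add 2 hours 47 minutes layover in Dakar → 21:50 UTC.
Add 5 hours and 15 minutes leg 3 → 03:05 UTC (Jun 29).
Wellington is UTC+12:00, so local arrival = 03:05 + 12:00 = 15:05 on Jun 29.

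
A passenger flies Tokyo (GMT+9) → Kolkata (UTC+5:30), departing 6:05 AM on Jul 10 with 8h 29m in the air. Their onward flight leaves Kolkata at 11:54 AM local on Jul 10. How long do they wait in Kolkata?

50 minutes

Convert departure to UTC: 6:05 AM − 9:00 = 9:05 PM UTC on Jul 9.
Add 8 hours 29 minutes flight time → 5:34 AM UTC (Jul 10).
Kolkata is UTC+5:30, so local arrival = 5:34 AM + 5:30 = 11:04 AM on Jul 10.
Layover = 11:54 AM − 11:04 AM = 50 minutes.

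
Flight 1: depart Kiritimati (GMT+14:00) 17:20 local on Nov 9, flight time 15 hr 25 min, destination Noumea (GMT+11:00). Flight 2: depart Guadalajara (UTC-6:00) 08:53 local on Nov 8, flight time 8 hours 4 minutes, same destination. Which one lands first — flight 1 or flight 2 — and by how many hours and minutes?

the second, by 19 hours 48 minutes

Flight 1 in UTC: 17:20 − 14:00 = 03:20 on Nov 9.
+15 hours and 25 minutes → arrive 18:45 UTC on Nov 9.
Flight 2 in UTC: 08:53 + 6:00 = 14:53 on Nov 8.
+8 hours 4 minutes → arrive 22:57 UTC on Nov 8.
Flight 2 lands earlier by 19 hours 48 minutes.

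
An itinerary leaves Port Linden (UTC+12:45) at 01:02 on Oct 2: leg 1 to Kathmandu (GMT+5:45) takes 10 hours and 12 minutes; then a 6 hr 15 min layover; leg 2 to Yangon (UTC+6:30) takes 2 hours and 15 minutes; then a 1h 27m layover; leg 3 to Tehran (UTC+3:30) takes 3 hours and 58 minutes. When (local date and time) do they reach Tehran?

15:54 on Oct 2

Convert departure to UTC: 01:02 − 12:45 = 12:17 UTC on Oct 1.
Add 10 hours 12 minutes leg 1 → 22:29 UTC.
Add 6 hours 15 minutes layover in Kathmandu → 04:44 UTC (Oct 2).
Add 2 hours 15 minutes leg 2 → 06:59 UTC.
Add 1 hour and 27 minutes layover in Yangon → 08:26 UTC.
Add 3 hours and 58 minutes leg 3 → 12:24 UTC.
Tehran is UTC+3:30, so local arrival = 12:24 + 3:30 = 15:54 on Oct 2.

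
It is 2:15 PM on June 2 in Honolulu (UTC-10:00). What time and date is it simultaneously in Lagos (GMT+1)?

Lagos is 11:00 ahead of Honolulu.
Shift by the zone difference: 2:15 PM + 11:00 = 1:15 AM on Jun 3 in Lagos.

1:15 AM on June 3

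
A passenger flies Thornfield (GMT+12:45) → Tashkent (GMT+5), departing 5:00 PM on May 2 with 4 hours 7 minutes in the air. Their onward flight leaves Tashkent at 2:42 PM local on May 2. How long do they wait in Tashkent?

1 hour 20 minutes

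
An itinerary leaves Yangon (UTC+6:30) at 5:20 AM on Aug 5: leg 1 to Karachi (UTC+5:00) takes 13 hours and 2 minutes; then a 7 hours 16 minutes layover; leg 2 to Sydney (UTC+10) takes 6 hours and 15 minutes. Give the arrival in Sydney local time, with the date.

11:23 AM on August 6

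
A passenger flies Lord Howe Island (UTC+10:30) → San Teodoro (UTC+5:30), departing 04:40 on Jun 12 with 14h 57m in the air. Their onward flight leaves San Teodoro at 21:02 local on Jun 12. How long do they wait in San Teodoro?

Convert departure to UTC: 04:40 − 10:30 = 18:10 UTC on Jun 11.
Add 14 hours 57 minutes flight time → 09:07 UTC (Jun 12).
San Teodoro is UTC+5:30, so local arrival = 09:07 + 5:30 = 14:37 on Jun 12.
Layover = 21:02 − 14:37 = 6 hours 25 minutes.

6 hours 25 minutes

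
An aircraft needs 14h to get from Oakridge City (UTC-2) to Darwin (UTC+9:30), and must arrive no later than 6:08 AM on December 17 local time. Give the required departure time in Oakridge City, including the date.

Target arrival in UTC: 6:08 AM − 9:30 = 8:38 PM on Dec 16.
Subtract 14 hours → departure 6:38 AM UTC on Dec 16.
Oakridge City is UTC−2:00: 6:38 AM − 2:00 = 4:38 AM on Dec 16.

4:38 AM on December 16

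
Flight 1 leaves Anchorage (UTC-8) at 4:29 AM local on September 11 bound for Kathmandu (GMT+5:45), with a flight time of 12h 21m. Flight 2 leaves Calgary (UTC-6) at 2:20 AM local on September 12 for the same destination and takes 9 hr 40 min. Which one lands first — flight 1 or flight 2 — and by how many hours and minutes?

the first, by 17 hours 10 minutes

Flight 1 in UTC: 4:29 AM + 8:00 = 12:29 PM on Sep 11.
+12 hours 21 minutes → arrive 12:50 AM UTC on Sep 12.
Flight 2 in UTC: 2:20 AM + 6:00 = 8:20 AM on Sep 12.
+9 hours 40 minutes → arrive 6:00 PM UTC on Sep 12.
Flight 1 lands earlier by 17 hours 10 minutes.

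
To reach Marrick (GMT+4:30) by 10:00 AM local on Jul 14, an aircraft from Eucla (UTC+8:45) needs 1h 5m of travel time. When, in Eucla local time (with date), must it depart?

Target arrival in UTC: 10:00 AM − 4:30 = 5:30 AM on Jul 14.
Subtract 1 hour and 5 minutes → departure 4:25 AM UTC on Jul 14.
Eucla is UTC+8:45: 4:25 AM + 8:45 = 1:10 PM on Jul 14.

1:10 PM on July 14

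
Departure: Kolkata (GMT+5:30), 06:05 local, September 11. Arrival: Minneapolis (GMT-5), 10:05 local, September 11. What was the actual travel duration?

Departure in UTC: 06:05 − 5:30 = 00:35 on Sep 11.
Arrival in UTC: 10:05 + 5:00 = 15:05 on Sep 11.
Elapsed = 15:05 − 00:35 = 14 hours 30 minutes.

14 hours 30 minutes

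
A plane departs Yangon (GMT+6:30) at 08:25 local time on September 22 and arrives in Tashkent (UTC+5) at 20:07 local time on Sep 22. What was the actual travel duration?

13 hours 12 minutes

Departure in UTC: 08:25 − 6:30 = 01:55 on Sep 22.
Arrival in UTC: 20:07 − 5:00 = 15:07 on Sep 22.
Elapsed = 15:07 − 01:55 = 13 hours 12 minutes.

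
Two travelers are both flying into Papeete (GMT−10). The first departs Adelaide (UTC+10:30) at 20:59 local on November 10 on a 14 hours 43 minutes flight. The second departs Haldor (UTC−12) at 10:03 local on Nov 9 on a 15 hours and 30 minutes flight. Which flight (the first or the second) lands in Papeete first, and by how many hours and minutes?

Flight 1 in UTC: 20:59 − 10:30 = 10:29 on Nov 10.
+14 hours and 43 minutes → arrive 01:12 UTC on Nov 11.
Flight 2 in UTC: 10:03 + 12:00 = 22:03 on Nov 9.
+15 hours and 30 minutes → arrive 13:33 UTC on Nov 10.
Flight 2 lands earlier by 11 hours 39 minutes.

the second, by 11 hours 39 minutes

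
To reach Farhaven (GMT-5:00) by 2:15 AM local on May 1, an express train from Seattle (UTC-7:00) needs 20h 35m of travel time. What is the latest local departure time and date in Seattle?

3:40 AM on April 30

Target arrival in UTC: 2:15 AM + 5:00 = 7:15 AM on May 1.
Subtract 20 hours and 35 minutes → departure 10:40 AM UTC on Apr 30.
Seattle is UTC−7:00: 10:40 AM − 7:00 = 3:40 AM on Apr 30.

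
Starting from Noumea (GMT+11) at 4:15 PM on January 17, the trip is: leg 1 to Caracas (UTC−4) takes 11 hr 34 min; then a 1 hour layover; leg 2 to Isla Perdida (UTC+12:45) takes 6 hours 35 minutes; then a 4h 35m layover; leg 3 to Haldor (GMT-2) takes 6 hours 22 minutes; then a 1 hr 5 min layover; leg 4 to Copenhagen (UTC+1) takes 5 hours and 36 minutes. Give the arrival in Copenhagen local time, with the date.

7:02 PM on January 18

Convert departure to UTC: 4:15 PM − 11:00 = 5:15 AM UTC on Jan 17.
Add 11 hours 34 minutes leg 1 → 4:49 PM UTC.
Add 1 hour layover in Caracas → 5:49 PM UTC.
Add 6 hours and 35 minutes leg 2 → 12:24 AM UTC (Jan 18).
Add 4 hours 35 minutes layover in Isla Perdida → 4:59 AM UTC.
Add 6 hours 22 minutes leg 3 → 11:21 AM UTC.
Add 1 hour and 5 minutes layover in Haldor → 12:26 PM UTC.
Add 5 hours 36 minutes leg 4 → 6:02 PM UTC.
Copenhagen is UTC+1:00, so local arrival = 6:02 PM + 1:00 = 7:02 PM on Jan 18.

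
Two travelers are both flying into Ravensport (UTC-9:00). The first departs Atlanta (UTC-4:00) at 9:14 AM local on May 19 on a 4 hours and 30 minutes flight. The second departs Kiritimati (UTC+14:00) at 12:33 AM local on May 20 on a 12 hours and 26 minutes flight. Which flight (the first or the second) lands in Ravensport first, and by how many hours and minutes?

Flight 1 in UTC: 9:14 AM + 4:00 = 1:14 PM on May 19.
+4 hours and 30 minutes → arrive 5:44 PM UTC on May 19.
Flight 2 in UTC: 12:33 AM − 14:00 = 10:33 AM on May 19.
+12 hours and 26 minutes → arrive 10:59 PM UTC on May 19.
Flight 1 lands earlier by 5 hours 15 minutes.

the first, by 5 hours 15 minutes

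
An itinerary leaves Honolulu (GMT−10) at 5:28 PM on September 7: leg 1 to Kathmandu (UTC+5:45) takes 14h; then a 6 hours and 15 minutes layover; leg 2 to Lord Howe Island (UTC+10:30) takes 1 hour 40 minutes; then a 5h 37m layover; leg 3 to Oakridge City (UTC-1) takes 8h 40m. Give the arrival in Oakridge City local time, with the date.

2:40 PM on September 9

Convert departure to UTC: 5:28 PM + 10:00 = 3:28 AM UTC on Sep 8.
Add 14 hours leg 1 → 5:28 PM UTC.
Add 6 hours and 15 minutes layover in Kathmandu → 11:43 PM UTC.
Add 1 hour 40 minutes leg 2 → 1:23 AM UTC (Sep 9).
Add 5 hours 37 minutes layover in Lord Howe Island → 7:00 AM UTC.
Add 8 hours and 40 minutes leg 3 → 3:40 PM UTC.
Oakridge City is UTC−1:00, so local arrival = 3:40 PM − 1:00 = 2:40 PM on Sep 9.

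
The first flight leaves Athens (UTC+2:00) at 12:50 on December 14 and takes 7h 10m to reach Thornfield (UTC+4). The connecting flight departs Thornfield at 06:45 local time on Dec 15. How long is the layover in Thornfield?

8 hours 45 minutes

Convert departure to UTC: 12:50 − 2:00 = 10:50 UTC on Dec 14.
Add 7 hours 10 minutes flight time → 18:00 UTC.
Thornfield is UTC+4:00, so local arrival = 18:00 + 4:00 = 22:00 on Dec 14.
Layover = 06:45 − 22:00 (+1 day) = 8 hours 45 minutes.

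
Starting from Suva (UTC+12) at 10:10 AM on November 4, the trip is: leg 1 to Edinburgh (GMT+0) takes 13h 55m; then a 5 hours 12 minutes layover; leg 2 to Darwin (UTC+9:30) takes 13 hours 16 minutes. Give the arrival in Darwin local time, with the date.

4:03 PM on November 5

Convert departure to UTC: 10:10 AM − 12:00 = 10:10 PM UTC on Nov 3.
Add 13 hours and 55 minutes leg 1 → 12:05 PM UTC (Nov 4).
Add 5 hours and 12 minutes layover in Edinburgh → 5:17 PM UTC.
Add 13 hours and 16 minutes leg 2 → 6:33 AM UTC (Nov 5).
Darwin is UTC+9:30, so local arrival = 6:33 AM + 9:30 = 4:03 PM on Nov 5.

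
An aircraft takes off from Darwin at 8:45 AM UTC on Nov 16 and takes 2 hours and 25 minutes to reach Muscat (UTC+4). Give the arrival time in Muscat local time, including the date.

Departure is given in UTC: 8:45 AM on Nov 16.
Add 2 hours 25 minutes → 11:10 AM UTC.
Muscat is UTC+4:00: 11:10 AM + 4:00 = 3:10 PM on Nov 16.

3:10 PM on November 16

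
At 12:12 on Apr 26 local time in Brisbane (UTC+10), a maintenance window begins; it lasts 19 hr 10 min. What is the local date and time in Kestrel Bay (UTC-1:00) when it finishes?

Convert start to UTC: 12:12 − 10:00 = 02:12 UTC on Apr 26.
Add 19 hours and 10 minutes duration → 21:22 UTC.
Kestrel Bay is UTC−1:00, so local end time = 21:22 − 1:00 = 20:22 on Apr 26.

20:22 on April 26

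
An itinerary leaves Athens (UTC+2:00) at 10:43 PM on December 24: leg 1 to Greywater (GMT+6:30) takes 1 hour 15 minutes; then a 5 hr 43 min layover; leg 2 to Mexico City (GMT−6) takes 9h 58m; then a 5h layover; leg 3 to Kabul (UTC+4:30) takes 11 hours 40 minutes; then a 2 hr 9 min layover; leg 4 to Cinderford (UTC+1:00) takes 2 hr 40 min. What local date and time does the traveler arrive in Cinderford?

12:08 PM on December 26

Convert departure to UTC: 10:43 PM − 2:00 = 8:43 PM UTC on Dec 24.
Add 1 hour and 15 minutes leg 1 → 9:58 PM UTC.
Add 5 hours 43 minutes layover in Greywater → 3:41 AM UTC (Dec 25).
Add 9 hours 58 minutes leg 2 → 1:39 PM UTC.
Add 5 hours layover in Mexico City → 6:39 PM UTC.
Add 11 hours 40 minutes leg 3 → 6:19 AM UTC (Dec 26).
Add 2 hours and 9 minutes layover in Kabul → 8:28 AM UTC.
Add 2 hours and 40 minutes leg 4 → 11:08 AM UTC.
Cinderford is UTC+1:00, so local arrival = 11:08 AM + 1:00 = 12:08 PM on Dec 26.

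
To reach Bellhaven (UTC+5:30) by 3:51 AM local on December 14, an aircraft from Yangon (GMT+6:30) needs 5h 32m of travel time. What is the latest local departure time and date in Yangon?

11:19 PM on December 13

Target arrival in UTC: 3:51 AM − 5:30 = 10:21 PM on Dec 13.
Subtract 5 hours 32 minutes → departure 4:49 PM UTC on Dec 13.
Yangon is UTC+6:30: 4:49 PM + 6:30 = 11:19 PM on Dec 13.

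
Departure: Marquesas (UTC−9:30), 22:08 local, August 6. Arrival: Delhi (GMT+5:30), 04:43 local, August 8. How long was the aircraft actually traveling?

Delhi is 15:00 ahead of Marquesas.
Clock-face elapsed time (ignoring zones) is 30 hours 35 minutes.
Actual elapsed = 30 hours 35 minutes − 15:00 = 15 hours 35 minutes.

15 hours 35 minutes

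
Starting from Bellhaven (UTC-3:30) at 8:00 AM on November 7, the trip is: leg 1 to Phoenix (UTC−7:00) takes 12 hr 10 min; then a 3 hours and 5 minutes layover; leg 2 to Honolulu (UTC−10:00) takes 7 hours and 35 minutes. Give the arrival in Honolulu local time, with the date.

Convert departure to UTC: 8:00 AM + 3:30 = 11:30 AM UTC on Nov 7.
Add 12 hours and 10 minutes leg 1 → 11:40 PM UTC.
Add 3 hours and 5 minutes layover in Phoenix → 2:45 AM UTC (Nov 8).
Add 7 hours and 35 minutes leg 2 → 10:20 AM UTC.
Honolulu is UTC−10:00, so local arrival = 10:20 AM − 10:00 = 12:20 AM on Nov 8.

12:20 AM on Nov 8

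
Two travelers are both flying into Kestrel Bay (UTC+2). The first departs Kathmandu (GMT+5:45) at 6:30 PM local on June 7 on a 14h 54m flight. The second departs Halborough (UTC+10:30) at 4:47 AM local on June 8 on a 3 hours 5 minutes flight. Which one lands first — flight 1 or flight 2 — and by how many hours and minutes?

Flight 1 in UTC: 6:30 PM − 5:45 = 12:45 PM on Jun 7.
+14 hours 54 minutes → arrive 3:39 AM UTC on Jun 8.
Flight 2 in UTC: 4:47 AM − 10:30 = 6:17 PM on Jun 7.
+3 hours and 5 minutes → arrive 9:22 PM UTC on Jun 7.
Flight 2 lands earlier by 6 hours 17 minutes.

the second, by 6 hours 17 minutes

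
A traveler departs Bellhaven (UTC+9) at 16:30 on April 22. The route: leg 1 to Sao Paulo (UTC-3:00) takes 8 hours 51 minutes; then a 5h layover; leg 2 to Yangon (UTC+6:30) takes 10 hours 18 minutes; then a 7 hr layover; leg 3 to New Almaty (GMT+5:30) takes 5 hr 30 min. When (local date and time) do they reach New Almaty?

Convert departure to UTC: 16:30 − 9:00 = 07:30 UTC on Apr 22.
Add 8 hours and 51 minutes leg 1 → 16:21 UTC.
Add 5 hours layover in Sao Paulo → 21:21 UTC.
Add 10 hours and 18 minutes leg 2 → 07:39 UTC (Apr 23).
Add 7 hours layover in Yangon → 14:39 UTC.
Add 5 hours and 30 minutes leg 3 → 20:09 UTC.
New Almaty is UTC+5:30, so local arrival = 20:09 + 5:30 = 01:39 on Apr 24.

01:39 on April 24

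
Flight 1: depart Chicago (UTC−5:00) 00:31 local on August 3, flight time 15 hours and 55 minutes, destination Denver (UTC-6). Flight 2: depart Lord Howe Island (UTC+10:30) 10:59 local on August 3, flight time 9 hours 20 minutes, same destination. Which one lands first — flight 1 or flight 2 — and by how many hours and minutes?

the second, by 11 hours 37 minutes

Flight 1 in UTC: 00:31 + 5:00 = 05:31 on Aug 3.
+15 hours and 55 minutes → arrive 21:26 UTC on Aug 3.
Flight 2 in UTC: 10:59 − 10:30 = 00:29 on Aug 3.
+9 hours 20 minutes → arrive 09:49 UTC on Aug 3.
Flight 2 lands earlier by 11 hours 37 minutes.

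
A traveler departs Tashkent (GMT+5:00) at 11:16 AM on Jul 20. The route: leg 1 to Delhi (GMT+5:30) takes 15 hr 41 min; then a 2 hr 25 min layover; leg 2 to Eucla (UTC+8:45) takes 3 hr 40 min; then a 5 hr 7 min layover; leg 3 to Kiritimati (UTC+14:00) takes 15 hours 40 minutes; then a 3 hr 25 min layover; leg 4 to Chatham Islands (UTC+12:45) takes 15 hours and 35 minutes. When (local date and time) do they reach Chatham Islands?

Convert departure to UTC: 11:16 AM − 5:00 = 6:16 AM UTC on Jul 20.
Add 15 hours 41 minutes leg 1 → 9:57 PM UTC.
Add 2 hours 25 minutes layover in Delhi → 12:22 AM UTC (Jul 21).
Add 3 hours 40 minutes leg 2 → 4:02 AM UTC.
Add 5 hours 7 minutes layover in Eucla → 9:09 AM UTC.
Add 15 hours and 40 minutes leg 3 → 12:49 AM UTC (Jul 22).
Add 3 hours 25 minutes layover in Kiritimati → 4:14 AM UTC.
Add 15 hours and 35 minutes leg 4 → 7:49 PM UTC.
Chatham Islands is UTC+12:45, so local arrival = 7:49 PM + 12:45 = 8:34 AM on Jul 23.

8:34 AM on July 23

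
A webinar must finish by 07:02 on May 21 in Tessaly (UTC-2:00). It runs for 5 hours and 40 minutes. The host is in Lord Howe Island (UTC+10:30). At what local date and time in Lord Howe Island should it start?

13:52 on May 21

Target end time in UTC: 07:02 + 2:00 = 09:02 on May 21.
Subtract 5 hours 40 minutes → start 03:22 UTC on May 21.
Lord Howe Island is UTC+10:30: 03:22 + 10:30 = 13:52 on May 21.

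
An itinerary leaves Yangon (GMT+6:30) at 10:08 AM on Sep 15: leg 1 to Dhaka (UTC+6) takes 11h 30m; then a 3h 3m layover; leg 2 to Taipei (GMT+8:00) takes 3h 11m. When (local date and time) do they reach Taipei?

5:22 AM on September 16

Convert departure to UTC: 10:08 AM − 6:30 = 3:38 AM UTC on Sep 15.
Add 11 hours 30 minutes leg 1 → 3:08 PM UTC.
Add 3 hours 3 minutes layover in Dhaka → 6:11 PM UTC.
Add 3 hours 11 minutes leg 2 → 9:22 PM UTC.
Taipei is UTC+8:00, so local arrival = 9:22 PM + 8:00 = 5:22 AM on Sep 16.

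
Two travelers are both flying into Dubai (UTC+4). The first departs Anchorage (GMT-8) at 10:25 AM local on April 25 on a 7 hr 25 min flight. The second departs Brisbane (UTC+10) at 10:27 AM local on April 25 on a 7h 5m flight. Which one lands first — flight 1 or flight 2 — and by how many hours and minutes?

Flight 1 in UTC: 10:25 AM + 8:00 = 6:25 PM on Apr 25.
+7 hours and 25 minutes → arrive 1:50 AM UTC on Apr 26.
Flight 2 in UTC: 10:27 AM − 10:00 = 12:27 AM on Apr 25.
+7 hours 5 minutes → arrive 7:32 AM UTC on Apr 25.
Flight 2 lands earlier by 18 hours 18 minutes.

the second, by 18 hours 18 minutes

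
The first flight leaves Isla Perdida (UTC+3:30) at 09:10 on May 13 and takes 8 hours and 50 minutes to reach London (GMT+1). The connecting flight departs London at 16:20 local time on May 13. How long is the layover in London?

Convert departure to UTC: 09:10 − 3:30 = 05:40 UTC on May 13.
Add 8 hours and 50 minutes flight time → 14:30 UTC.
London is UTC+1:00, so local arrival = 14:30 + 1:00 = 15:30 on May 13.
Layover = 16:20 − 15:30 = 50 minutes.

50 minutes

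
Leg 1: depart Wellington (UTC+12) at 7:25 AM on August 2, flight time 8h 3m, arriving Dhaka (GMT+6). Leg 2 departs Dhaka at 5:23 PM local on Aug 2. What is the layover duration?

Convert departure to UTC: 7:25 AM − 12:00 = 7:25 PM UTC on Aug 1.
Add 8 hours 3 minutes flight time → 3:28 AM UTC (Aug 2).
Dhaka is UTC+6:00, so local arrival = 3:28 AM + 6:00 = 9:28 AM on Aug 2.
Layover = 5:23 PM − 9:28 AM = 7 hours 55 minutes.

7 hours 55 minutes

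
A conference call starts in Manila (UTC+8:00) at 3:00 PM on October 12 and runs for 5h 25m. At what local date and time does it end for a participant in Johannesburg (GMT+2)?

Convert start to UTC: 3:00 PM − 8:00 = 7:00 AM UTC on Oct 12.
Add 5 hours and 25 minutes duration → 12:25 PM UTC.
Johannesburg is UTC+2:00, so local end time = 12:25 PM + 2:00 = 2:25 PM on Oct 12.

2:25 PM on Oct 12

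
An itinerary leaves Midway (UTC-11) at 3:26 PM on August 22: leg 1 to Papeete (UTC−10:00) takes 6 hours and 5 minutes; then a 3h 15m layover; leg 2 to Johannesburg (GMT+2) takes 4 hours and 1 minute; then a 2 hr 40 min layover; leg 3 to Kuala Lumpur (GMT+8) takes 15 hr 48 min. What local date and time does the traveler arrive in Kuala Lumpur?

Convert departure to UTC: 3:26 PM + 11:00 = 2:26 AM UTC on Aug 23.
Add 6 hours and 5 minutes leg 1 → 8:31 AM UTC.
Add 3 hours and 15 minutes layover in Papeete → 11:46 AM UTC.
Add 4 hours 1 minute leg 2 → 3:47 PM UTC.
Add 2 hours 40 minutes layover in Johannesburg → 6:27 PM UTC.
Add 15 hours 48 minutes leg 3 → 10:15 AM UTC (Aug 24).
Kuala Lumpur is UTC+8:00, so local arrival = 10:15 AM + 8:00 = 6:15 PM on Aug 24.

6:15 PM on Aug 24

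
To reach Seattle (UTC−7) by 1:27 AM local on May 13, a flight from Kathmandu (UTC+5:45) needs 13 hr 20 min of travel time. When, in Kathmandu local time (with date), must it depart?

12:52 AM on May 13

Target arrival in UTC: 1:27 AM + 7:00 = 8:27 AM on May 13.
Subtract 13 hours 20 minutes → departure 7:07 PM UTC on May 12.
Kathmandu is UTC+5:45: 7:07 PM + 5:45 = 12:52 AM on May 13.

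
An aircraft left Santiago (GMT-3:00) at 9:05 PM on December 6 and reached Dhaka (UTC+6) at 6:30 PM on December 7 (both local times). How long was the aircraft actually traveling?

12 hours 25 minutes

Departure in UTC: 9:05 PM + 3:00 = 12:05 AM on Dec 7.
Arrival in UTC: 6:30 PM − 6:00 = 12:30 PM on Dec 7.
Elapsed = 12:30 PM − 12:05 AM = 12 hours 25 minutes.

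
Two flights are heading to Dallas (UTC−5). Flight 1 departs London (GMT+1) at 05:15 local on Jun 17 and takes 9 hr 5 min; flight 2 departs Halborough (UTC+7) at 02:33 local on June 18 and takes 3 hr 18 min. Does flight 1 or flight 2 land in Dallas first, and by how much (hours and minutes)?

the first, by 9 hours 31 minutes

Flight 1 in UTC: 05:15 − 1:00 = 04:15 on Jun 17.
+9 hours and 5 minutes → arrive 13:20 UTC on Jun 17.
Flight 2 in UTC: 02:33 − 7:00 = 19:33 on Jun 17.
+3 hours 18 minutes → arrive 22:51 UTC on Jun 17.
Flight 1 lands earlier by 9 hours 31 minutes.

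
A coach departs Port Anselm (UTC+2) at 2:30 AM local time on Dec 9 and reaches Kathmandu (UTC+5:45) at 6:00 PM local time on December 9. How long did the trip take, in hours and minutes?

Kathmandu is 3:45 ahead of Port Anselm.
Clock-face elapsed time (ignoring zones) is 15 hours 30 minutes.
Actual elapsed = 15 hours 30 minutes − 3:45 = 11 hours 45 minutes.

11 hours 45 minutes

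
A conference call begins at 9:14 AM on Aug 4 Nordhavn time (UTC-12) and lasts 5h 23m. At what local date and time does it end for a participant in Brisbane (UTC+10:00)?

12:37 PM on Aug 5

Brisbane is 22:00 ahead of Nordhavn.
After 5 hours and 23 minutes it is 2:37 PM in Nordhavn.
Shift by the zone difference: 2:37 PM + 22:00 = 12:37 PM on Aug 5 in Brisbane.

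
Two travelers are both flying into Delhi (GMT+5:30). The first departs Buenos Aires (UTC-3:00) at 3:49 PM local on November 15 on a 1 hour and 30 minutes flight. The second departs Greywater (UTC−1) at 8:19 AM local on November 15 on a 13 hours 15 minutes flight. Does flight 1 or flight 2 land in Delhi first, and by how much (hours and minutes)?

the first, by 2 hours 15 minutes

Flight 1 in UTC: 3:49 PM + 3:00 = 6:49 PM on Nov 15.
+1 hour and 30 minutes → arrive 8:19 PM UTC on Nov 15.
Flight 2 in UTC: 8:19 AM + 1:00 = 9:19 AM on Nov 15.
+13 hours and 15 minutes → arrive 10:34 PM UTC on Nov 15.
Flight 1 lands earlier by 2 hours 15 minutes.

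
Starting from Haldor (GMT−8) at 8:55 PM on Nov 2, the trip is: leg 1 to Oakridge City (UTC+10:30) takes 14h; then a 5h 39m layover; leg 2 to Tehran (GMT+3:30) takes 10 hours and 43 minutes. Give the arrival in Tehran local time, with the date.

Convert departure to UTC: 8:55 PM + 8:00 = 4:55 AM UTC on Nov 3.
Add 14 hours leg 1 → 6:55 PM UTC.
Add 5 hours and 39 minutes layover in Oakridge City → 12:34 AM UTC (Nov 4).
Add 10 hours and 43 minutes leg 2 → 11:17 AM UTC.
Tehran is UTC+3:30, so local arrival = 11:17 AM + 3:30 = 2:47 PM on Nov 4.

2:47 PM on Nov 4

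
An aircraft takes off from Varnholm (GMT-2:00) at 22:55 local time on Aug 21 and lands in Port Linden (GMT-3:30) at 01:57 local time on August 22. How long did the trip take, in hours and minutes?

4 hours 32 minutes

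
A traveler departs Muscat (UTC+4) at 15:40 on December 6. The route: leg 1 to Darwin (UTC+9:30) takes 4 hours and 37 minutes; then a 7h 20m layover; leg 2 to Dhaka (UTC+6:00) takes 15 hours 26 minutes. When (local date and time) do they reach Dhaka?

Convert departure to UTC: 15:40 − 4:00 = 11:40 UTC on Dec 6.
Add 4 hours and 37 minutes leg 1 → 16:17 UTC.
Add 7 hours and 20 minutes layover in Darwin → 23:37 UTC.
Add 15 hours and 26 minutes leg 2 → 15:03 UTC (Dec 7).
Dhaka is UTC+6:00, so local arrival = 15:03 + 6:00 = 21:03 on Dec 7.

21:03 on Dec 7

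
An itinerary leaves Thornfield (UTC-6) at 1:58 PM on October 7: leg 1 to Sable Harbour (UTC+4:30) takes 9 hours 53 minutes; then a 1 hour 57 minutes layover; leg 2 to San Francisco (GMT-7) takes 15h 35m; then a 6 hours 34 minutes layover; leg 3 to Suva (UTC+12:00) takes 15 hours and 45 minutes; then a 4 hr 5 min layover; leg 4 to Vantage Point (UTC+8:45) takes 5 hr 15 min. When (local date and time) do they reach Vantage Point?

Convert departure to UTC: 1:58 PM + 6:00 = 7:58 PM UTC on Oct 7.
Add 9 hours and 53 minutes leg 1 → 5:51 AM UTC (Oct 8).
Add 1 hour 57 minutes layover in Sable Harbour → 7:48 AM UTC.
Add 15 hours 35 minutes leg 2 → 11:23 PM UTC.
Add 6 hours and 34 minutes layover in San Francisco → 5:57 AM UTC (Oct 9).
Add 15 hours and 45 minutes leg 3 → 9:42 PM UTC.
Add 4 hours 5 minutes layover in Suva → 1:47 AM UTC (Oct 10).
Add 5 hours 15 minutes leg 4 → 7:02 AM UTC.
Vantage Point is UTC+8:45, so local arrival = 7:02 AM + 8:45 = 3:47 PM on Oct 10.

3:47 PM on Oct 10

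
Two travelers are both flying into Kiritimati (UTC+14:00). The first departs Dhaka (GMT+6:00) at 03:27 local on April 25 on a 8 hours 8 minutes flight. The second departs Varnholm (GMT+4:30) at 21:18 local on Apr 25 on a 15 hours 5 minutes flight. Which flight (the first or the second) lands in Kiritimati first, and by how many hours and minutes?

the first, by 26 hours 18 minutes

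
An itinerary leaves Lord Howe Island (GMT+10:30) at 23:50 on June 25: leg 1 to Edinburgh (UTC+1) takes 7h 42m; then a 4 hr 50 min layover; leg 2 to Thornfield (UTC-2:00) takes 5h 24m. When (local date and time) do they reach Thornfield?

05:16 on June 26

Convert departure to UTC: 23:50 − 10:30 = 13:20 UTC on Jun 25.
Add 7 hours and 42 minutes leg 1 → 21:02 UTC.
Add 4 hours and 50 minutes layover in Edinburgh → 01:52 UTC (Jun 26).
Add 5 hours 24 minutes leg 2 → 07:16 UTC.
Thornfield is UTC−2:00, so local arrival = 07:16 − 2:00 = 05:16 on Jun 26.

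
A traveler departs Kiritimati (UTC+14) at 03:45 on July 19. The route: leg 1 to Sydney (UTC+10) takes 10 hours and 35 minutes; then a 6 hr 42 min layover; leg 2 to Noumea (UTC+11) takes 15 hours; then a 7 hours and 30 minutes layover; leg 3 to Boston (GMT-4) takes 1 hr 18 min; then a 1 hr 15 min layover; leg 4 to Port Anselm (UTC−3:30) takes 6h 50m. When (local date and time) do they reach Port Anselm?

11:25 on Jul 20

Convert departure to UTC: 03:45 − 14:00 = 13:45 UTC on Jul 18.
Add 10 hours 35 minutes leg 1 → 00:20 UTC (Jul 19).
Add 6 hours 42 minutes layover in Sydney → 07:02 UTC.
Add 15 hours leg 2 → 22:02 UTC.
Add 7 hours and 30 minutes layover in Noumea → 05:32 UTC (Jul 20).
Add 1 hour 18 minutes leg 3 → 06:50 UTC.
Add 1 hour 15 minutes layover in Boston → 08:05 UTC.
Add 6 hours and 50 minutes leg 4 → 14:55 UTC.
Port Anselm is UTC−3:30, so local arrival = 14:55 − 3:30 = 11:25 on Jul 20.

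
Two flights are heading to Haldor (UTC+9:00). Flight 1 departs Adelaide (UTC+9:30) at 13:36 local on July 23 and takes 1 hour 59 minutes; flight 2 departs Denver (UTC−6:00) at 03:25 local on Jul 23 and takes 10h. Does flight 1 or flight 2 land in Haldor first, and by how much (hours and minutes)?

the first, by 13 hours 20 minutes

Flight 1 in UTC: 13:36 − 9:30 = 04:06 on Jul 23.
+1 hour 59 minutes → arrive 06:05 UTC on Jul 23.
Flight 2 in UTC: 03:25 + 6:00 = 09:25 on Jul 23.
+10 hours → arrive 19:25 UTC on Jul 23.
Flight 1 lands earlier by 13 hours 20 minutes.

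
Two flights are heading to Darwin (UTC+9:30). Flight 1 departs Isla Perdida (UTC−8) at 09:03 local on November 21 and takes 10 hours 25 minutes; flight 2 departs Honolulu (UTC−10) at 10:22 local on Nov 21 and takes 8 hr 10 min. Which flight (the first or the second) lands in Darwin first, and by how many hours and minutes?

Flight 1 in UTC: 09:03 + 8:00 = 17:03 on Nov 21.
+10 hours and 25 minutes → arrive 03:28 UTC on Nov 22.
Flight 2 in UTC: 10:22 + 10:00 = 20:22 on Nov 21.
+8 hours 10 minutes → arrive 04:32 UTC on Nov 22.
Flight 1 lands earlier by 1 hour 4 minutes.

the first, by 1 hour 4 minutes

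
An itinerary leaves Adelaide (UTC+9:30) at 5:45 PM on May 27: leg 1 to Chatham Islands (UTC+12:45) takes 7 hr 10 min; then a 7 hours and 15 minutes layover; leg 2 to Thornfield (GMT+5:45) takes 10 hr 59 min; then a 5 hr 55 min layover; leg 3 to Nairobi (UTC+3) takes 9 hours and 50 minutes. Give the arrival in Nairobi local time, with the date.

Convert departure to UTC: 5:45 PM − 9:30 = 8:15 AM UTC on May 27.
Add 7 hours 10 minutes leg 1 → 3:25 PM UTC.
Add 7 hours 15 minutes layover in Chatham Islands → 10:40 PM UTC.
Add 10 hours 59 minutes leg 2 → 9:39 AM UTC (May 28).
Add 5 hours and 55 minutes layover in Thornfield → 3:34 PM UTC.
Add 9 hours and 50 minutes leg 3 → 1:24 AM UTC (May 29).
Nairobi is UTC+3:00, so local arrival = 1:24 AM + 3:00 = 4:24 AM on May 29.

4:24 AM on May 29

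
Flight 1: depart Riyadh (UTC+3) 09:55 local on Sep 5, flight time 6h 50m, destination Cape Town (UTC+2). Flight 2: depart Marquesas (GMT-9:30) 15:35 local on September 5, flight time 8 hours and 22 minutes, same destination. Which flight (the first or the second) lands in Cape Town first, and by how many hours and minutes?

the first, by 19 hours 42 minutes

Flight 1 in UTC: 09:55 − 3:00 = 06:55 on Sep 5.
+6 hours and 50 minutes → arrive 13:45 UTC on Sep 5.
Flight 2 in UTC: 15:35 + 9:30 = 01:05 on Sep 6.
+8 hours 22 minutes → arrive 09:27 UTC on Sep 6.
Flight 1 lands earlier by 19 hours 42 minutes.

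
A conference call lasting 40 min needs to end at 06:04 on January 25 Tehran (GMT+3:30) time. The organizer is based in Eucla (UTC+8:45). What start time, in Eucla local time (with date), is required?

Target end time in UTC: 06:04 − 3:30 = 02:34 on Jan 25.
Subtract 40 minutes → start 01:54 UTC on Jan 25.
Eucla is UTC+8:45: 01:54 + 8:45 = 10:39 on Jan 25.

10:39 on Jan 25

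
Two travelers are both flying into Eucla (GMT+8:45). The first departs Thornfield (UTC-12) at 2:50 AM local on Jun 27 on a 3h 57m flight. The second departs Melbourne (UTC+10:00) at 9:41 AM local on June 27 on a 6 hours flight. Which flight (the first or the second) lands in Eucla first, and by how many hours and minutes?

the second, by 13 hours 6 minutes

Flight 1 in UTC: 2:50 AM + 12:00 = 2:50 PM on Jun 27.
+3 hours 57 minutes → arrive 6:47 PM UTC on Jun 27.
Flight 2 in UTC: 9:41 AM − 10:00 = 11:41 PM on Jun 26.
+6 hours → arrive 5:41 AM UTC on Jun 27.
Flight 2 lands earlier by 13 hours 6 minutes.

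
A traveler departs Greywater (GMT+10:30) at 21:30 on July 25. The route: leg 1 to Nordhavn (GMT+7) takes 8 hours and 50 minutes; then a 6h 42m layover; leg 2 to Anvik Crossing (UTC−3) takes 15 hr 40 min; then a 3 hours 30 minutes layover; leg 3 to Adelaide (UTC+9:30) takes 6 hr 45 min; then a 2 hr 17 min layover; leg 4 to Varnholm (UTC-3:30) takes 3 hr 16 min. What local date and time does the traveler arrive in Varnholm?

Convert departure to UTC: 21:30 − 10:30 = 11:00 UTC on Jul 25.
Add 8 hours and 50 minutes leg 1 → 19:50 UTC.
Add 6 hours 42 minutes layover in Nordhavn → 02:32 UTC (Jul 26).
Add 15 hours 40 minutes leg 2 → 18:12 UTC.
Add 3 hours and 30 minutes layover in Anvik Crossing → 21:42 UTC.
Add 6 hours 45 minutes leg 3 → 04:27 UTC (Jul 27).
Add 2 hours and 17 minutes layover in Adelaide → 06:44 UTC.
Add 3 hours 16 minutes leg 4 → 10:00 UTC.
Varnholm is UTC−3:30, so local arrival = 10:00 − 3:30 = 06:30 on Jul 27.

06:30 on July 27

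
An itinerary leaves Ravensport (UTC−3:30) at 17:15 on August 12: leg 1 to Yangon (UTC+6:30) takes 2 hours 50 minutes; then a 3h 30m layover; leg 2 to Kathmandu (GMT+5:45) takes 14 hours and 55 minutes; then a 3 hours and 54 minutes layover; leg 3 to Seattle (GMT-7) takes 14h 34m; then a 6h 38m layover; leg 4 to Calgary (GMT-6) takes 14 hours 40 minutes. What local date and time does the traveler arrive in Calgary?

03:46 on August 15

Convert departure to UTC: 17:15 + 3:30 = 20:45 UTC on Aug 12.
Add 2 hours and 50 minutes leg 1 → 23:35 UTC.
Add 3 hours and 30 minutes layover in Yangon → 03:05 UTC (Aug 13).
Add 14 hours 55 minutes leg 2 → 18:00 UTC.
Add 3 hours and 54 minutes layover in Kathmandu → 21:54 UTC.
Add 14 hours and 34 minutes leg 3 → 12:28 UTC (Aug 14).
Add 6 hours and 38 minutes layover in Seattle → 19:06 UTC.
Add 14 hours and 40 minutes leg 4 → 09:46 UTC (Aug 15).
Calgary is UTC−6:00, so local arrival = 09:46 − 6:00 = 03:46 on Aug 15.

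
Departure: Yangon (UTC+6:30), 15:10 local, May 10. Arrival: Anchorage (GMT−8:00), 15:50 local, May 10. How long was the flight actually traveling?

15 hours 10 minutes

Departure in UTC: 15:10 − 6:30 = 08:40 on May 10.
Arrival in UTC: 15:50 + 8:00 = 23:50 on May 10.
Elapsed = 23:50 − 08:40 = 15 hours 10 minutes.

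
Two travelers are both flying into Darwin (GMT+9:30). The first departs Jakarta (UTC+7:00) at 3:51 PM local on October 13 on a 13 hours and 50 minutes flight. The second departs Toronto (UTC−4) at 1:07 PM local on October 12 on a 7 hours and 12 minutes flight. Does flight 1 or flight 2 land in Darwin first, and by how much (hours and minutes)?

Flight 1 in UTC: 3:51 PM − 7:00 = 8:51 AM on Oct 13.
+13 hours 50 minutes → arrive 10:41 PM UTC on Oct 13.
Flight 2 in UTC: 1:07 PM + 4:00 = 5:07 PM on Oct 12.
+7 hours 12 minutes → arrive 12:19 AM UTC on Oct 13.
Flight 2 lands earlier by 22 hours 22 minutes.

the second, by 22 hours 22 minutes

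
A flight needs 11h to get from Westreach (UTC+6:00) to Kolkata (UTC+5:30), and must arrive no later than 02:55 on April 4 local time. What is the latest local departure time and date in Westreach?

16:25 on April 3

Target arrival in UTC: 02:55 − 5:30 = 21:25 on Apr 3.
Subtract 11 hours → departure 10:25 UTC on Apr 3.
Westreach is UTC+6:00: 10:25 + 6:00 = 16:25 on Apr 3.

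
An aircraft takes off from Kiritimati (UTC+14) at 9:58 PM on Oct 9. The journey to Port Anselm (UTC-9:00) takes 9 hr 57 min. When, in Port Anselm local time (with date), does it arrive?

8:55 AM on October 9

Convert departure to UTC: 9:58 PM − 14:00 = 7:58 AM UTC on Oct 9.
Add 9 hours 57 minutes travel time → 5:55 PM UTC.
Port Anselm is UTC−9:00, so local arrival = 5:55 PM − 9:00 = 8:55 AM on Oct 9.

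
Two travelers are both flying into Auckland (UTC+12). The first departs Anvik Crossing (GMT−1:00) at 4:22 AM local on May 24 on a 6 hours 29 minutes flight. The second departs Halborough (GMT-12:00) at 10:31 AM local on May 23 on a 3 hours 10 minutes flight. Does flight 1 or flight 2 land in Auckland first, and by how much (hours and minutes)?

the second, by 10 hours 10 minutes

Flight 1 in UTC: 4:22 AM + 1:00 = 5:22 AM on May 24.
+6 hours and 29 minutes → arrive 11:51 AM UTC on May 24.
Flight 2 in UTC: 10:31 AM + 12:00 = 10:31 PM on May 23.
+3 hours 10 minutes → arrive 1:41 AM UTC on May 24.
Flight 2 lands earlier by 10 hours 10 minutes.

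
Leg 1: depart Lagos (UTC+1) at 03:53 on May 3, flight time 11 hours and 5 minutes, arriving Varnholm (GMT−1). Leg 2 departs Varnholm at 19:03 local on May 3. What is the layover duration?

6 hours 5 minutes

Convert departure to UTC: 03:53 − 1:00 = 02:53 UTC on May 3.
Add 11 hours 5 minutes flight time → 13:58 UTC.
Varnholm is UTC−1:00, so local arrival = 13:58 − 1:00 = 12:58 on May 3.
Layover = 19:03 − 12:58 = 6 hours 5 minutes.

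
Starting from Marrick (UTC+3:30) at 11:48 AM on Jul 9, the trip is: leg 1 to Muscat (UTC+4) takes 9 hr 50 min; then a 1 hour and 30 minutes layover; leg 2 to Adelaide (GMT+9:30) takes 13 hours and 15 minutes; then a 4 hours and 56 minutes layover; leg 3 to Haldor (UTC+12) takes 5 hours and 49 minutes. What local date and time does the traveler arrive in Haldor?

Convert departure to UTC: 11:48 AM − 3:30 = 8:18 AM UTC on Jul 9.
Add 9 hours and 50 minutes leg 1 → 6:08 PM UTC.
Add 1 hour 30 minutes layover in Muscat → 7:38 PM UTC.
Add 13 hours and 15 minutes leg 2 → 8:53 AM UTC (Jul 10).
Add 4 hours 56 minutes layover in Adelaide → 1:49 PM UTC.
Add 5 hours 49 minutes leg 3 → 7:38 PM UTC.
Haldor is UTC+12:00, so local arrival = 7:38 PM + 12:00 = 7:38 AM on Jul 11.

7:38 AM on Jul 11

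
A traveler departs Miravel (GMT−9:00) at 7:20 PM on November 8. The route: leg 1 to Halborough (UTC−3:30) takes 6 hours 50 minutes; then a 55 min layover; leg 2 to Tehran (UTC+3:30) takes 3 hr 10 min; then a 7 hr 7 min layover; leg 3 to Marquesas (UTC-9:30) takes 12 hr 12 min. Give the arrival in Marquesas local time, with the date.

Convert departure to UTC: 7:20 PM + 9:00 = 4:20 AM UTC on Nov 9.
Add 6 hours and 50 minutes leg 1 → 11:10 AM UTC.
Add 55 minutes layover in Halborough → 12:05 PM UTC.
Add 3 hours 10 minutes leg 2 → 3:15 PM UTC.
Add 7 hours and 7 minutes layover in Tehran → 10:22 PM UTC.
Add 12 hours 12 minutes leg 3 → 10:34 AM UTC (Nov 10).
Marquesas is UTC−9:30, so local arrival = 10:34 AM − 9:30 = 1:04 AM on Nov 10.

1:04 AM on November 10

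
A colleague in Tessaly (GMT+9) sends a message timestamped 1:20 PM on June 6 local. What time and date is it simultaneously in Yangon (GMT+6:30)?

In UTC: 1:20 PM − 9:00 = 4:20 AM on Jun 6.
Yangon is UTC+6:30: 4:20 AM + 6:30 = 10:50 AM on Jun 6.

10:50 AM on June 6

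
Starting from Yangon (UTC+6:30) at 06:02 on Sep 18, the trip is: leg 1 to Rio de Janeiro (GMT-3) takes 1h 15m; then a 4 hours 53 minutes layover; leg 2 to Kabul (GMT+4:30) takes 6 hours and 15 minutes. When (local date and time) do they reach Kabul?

Convert departure to UTC: 06:02 − 6:30 = 23:32 UTC on Sep 17.
Add 1 hour 15 minutes leg 1 → 00:47 UTC (Sep 18).
Add 4 hours and 53 minutes layover in Rio de Janeiro → 05:40 UTC.
Add 6 hours and 15 minutes leg 2 → 11:55 UTC.
Kabul is UTC+4:30, so local arrival = 11:55 + 4:30 = 16:25 on Sep 18.

16:25 on September 18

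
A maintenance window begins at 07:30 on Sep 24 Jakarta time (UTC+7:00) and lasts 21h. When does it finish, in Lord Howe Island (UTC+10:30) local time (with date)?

08:00 on September 25

Convert start to UTC: 07:30 − 7:00 = 00:30 UTC on Sep 24.
Add 21 hours duration → 21:30 UTC.
Lord Howe Island is UTC+10:30, so local end time = 21:30 + 10:30 = 08:00 on Sep 25.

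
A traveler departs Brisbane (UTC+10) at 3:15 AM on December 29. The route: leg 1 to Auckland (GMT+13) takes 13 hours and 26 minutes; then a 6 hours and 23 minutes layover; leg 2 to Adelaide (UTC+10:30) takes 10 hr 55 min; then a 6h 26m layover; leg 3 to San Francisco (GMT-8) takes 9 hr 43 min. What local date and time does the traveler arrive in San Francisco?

Convert departure to UTC: 3:15 AM − 10:00 = 5:15 PM UTC on Dec 28.
Add 13 hours and 26 minutes leg 1 → 6:41 AM UTC (Dec 29).
Add 6 hours 23 minutes layover in Auckland → 1:04 PM UTC.
Add 10 hours 55 minutes leg 2 → 11:59 PM UTC.
Add 6 hours and 26 minutes layover in Adelaide → 6:25 AM UTC (Dec 30).
Add 9 hours 43 minutes leg 3 → 4:08 PM UTC.
San Francisco is UTC−8:00, so local arrival = 4:08 PM − 8:00 = 8:08 AM on Dec 30.

8:08 AM on December 30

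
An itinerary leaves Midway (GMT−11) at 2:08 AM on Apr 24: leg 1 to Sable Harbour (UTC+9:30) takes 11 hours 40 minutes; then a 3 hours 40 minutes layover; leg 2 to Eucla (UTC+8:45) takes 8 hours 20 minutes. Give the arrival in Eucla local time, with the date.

9:33 PM on April 25

Convert departure to UTC: 2:08 AM + 11:00 = 1:08 PM UTC on Apr 24.
Add 11 hours 40 minutes leg 1 → 12:48 AM UTC (Apr 25).
Add 3 hours and 40 minutes layover in Sable Harbour → 4:28 AM UTC.
Add 8 hours and 20 minutes leg 2 → 12:48 PM UTC.
Eucla is UTC+8:45, so local arrival = 12:48 PM + 8:45 = 9:33 PM on Apr 25.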